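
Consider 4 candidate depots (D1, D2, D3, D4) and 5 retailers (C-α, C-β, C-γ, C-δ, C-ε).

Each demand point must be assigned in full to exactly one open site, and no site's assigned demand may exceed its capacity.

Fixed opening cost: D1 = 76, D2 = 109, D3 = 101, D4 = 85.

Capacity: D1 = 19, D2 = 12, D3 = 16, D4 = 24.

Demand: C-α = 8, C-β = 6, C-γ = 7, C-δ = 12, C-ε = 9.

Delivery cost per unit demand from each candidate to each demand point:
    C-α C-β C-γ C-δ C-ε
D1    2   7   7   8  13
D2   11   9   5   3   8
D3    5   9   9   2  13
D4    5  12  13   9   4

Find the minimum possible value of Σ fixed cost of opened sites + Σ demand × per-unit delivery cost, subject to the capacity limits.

453

Open {D1, D3, D4}; cheapest assignment that respects the capacities:
  D1 (cap 19, load 13): C-β, C-γ — cost 6×7 + 7×7 = 91
  D3 (cap 16, load 12): C-δ — cost 12×2 = 24
  D4 (cap 24, load 17): C-α, C-ε — cost 8×5 + 9×4 = 76
  Shipping 191, fixed 262 → total 453.
  Any other capacity-feasible assignment to {D1, D3, D4} ships for at least 191.
Compare {D1, D4}: its best feasible assignment gives total 454.
Compare {D1, D2, D4}: its best feasible assignment gives total 473.
Every other set of open sites that can feasibly serve all demand totals ≥ 454 even under its best assignment. Minimum: 453.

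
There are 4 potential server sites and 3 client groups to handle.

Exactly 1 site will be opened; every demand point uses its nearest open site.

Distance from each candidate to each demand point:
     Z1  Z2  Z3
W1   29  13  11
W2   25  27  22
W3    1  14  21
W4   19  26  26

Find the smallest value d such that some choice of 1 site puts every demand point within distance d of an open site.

Open {W3}.
  Farthest demand point is Z3 at distance 21 (to W3); all others are ≤ 21.
With {W4} the worst case is 26.
With {W2} the worst case is 27.
No size-1 selection achieves below 21.

21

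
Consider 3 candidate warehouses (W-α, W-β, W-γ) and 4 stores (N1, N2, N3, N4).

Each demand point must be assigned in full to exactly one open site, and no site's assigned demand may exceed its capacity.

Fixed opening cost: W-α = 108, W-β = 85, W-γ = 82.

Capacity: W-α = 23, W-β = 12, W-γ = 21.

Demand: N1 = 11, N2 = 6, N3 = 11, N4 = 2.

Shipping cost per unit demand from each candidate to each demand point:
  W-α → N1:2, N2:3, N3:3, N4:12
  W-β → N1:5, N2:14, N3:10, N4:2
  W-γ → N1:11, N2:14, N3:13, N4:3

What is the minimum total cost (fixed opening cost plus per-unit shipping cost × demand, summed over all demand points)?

Open {W-α, W-β}; cheapest assignment that respects the capacities:
  W-α (cap 23, load 19): N2, N3, N4 — cost 6×3 + 11×3 + 2×12 = 75
  W-β (cap 12, load 11): N1 — cost 11×5 = 55
  Shipping 130, fixed 193 → total 323.
  Any other capacity-feasible assignment to {W-α, W-β} ships for at least 130.
Compare {W-α, W-γ}: its best feasible assignment gives total 335.
Compare {W-α, W-β, W-γ}: its best feasible assignment gives total 387.
Every other set of open sites that can feasibly serve all demand totals ≥ 335 even under its best assignment. Minimum: 323.

323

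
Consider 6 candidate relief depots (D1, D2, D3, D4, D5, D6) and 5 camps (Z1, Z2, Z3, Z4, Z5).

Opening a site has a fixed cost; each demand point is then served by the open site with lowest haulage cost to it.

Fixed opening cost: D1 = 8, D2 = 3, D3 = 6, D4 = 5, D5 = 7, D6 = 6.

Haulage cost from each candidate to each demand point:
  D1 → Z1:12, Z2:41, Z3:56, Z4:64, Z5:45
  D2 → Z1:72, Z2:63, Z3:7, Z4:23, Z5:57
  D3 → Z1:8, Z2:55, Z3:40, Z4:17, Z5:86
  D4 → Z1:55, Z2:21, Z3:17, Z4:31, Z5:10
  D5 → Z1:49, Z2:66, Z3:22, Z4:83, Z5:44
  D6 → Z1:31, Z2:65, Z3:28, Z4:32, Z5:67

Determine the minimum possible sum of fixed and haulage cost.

Open {D2, D3, D4}: assign each demand point to its cheapest open site.
  Z1→D3 8, Z2→D4 21, Z3→D2 7, Z4→D3 17, Z5→D4 10
  haulage cost 63, fixed 14 → total 77.
Compare {D2, D3, D4, D6}: haulage cost 63 + fixed 20 = 83.
Compare {D3, D4}: haulage cost 73 + fixed 11 = 84.
Compare {D2, D3, D4, D5}: haulage cost 63 + fixed 21 = 84.
All other subsets cost ≥ 83. Minimum total cost: 77.

77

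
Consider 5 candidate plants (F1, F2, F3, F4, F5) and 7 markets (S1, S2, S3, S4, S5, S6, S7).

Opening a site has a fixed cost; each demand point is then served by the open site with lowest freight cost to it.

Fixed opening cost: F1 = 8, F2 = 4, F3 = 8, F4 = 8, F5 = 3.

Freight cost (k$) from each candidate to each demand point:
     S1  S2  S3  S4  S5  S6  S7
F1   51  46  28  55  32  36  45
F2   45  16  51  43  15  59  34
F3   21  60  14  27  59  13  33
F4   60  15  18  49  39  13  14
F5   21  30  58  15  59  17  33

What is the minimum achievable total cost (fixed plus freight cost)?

126

Open {F2, F4, F5}: assign each demand point to its cheapest open site.
  S1→F5 21, S2→F4 15, S3→F4 18, S4→F5 15, S5→F2 15, S6→F4 13, S7→F4 14
  freight cost 111, fixed 15 → total 126.
Compare {F2, F3, F4, F5}: freight cost 107 + fixed 23 = 130.
Compare {F1, F2, F4, F5}: freight cost 111 + fixed 23 = 134.
Compare {F1, F2, F3, F4, F5}: freight cost 107 + fixed 31 = 138.
All other subsets cost ≥ 130. Minimum total cost: 126.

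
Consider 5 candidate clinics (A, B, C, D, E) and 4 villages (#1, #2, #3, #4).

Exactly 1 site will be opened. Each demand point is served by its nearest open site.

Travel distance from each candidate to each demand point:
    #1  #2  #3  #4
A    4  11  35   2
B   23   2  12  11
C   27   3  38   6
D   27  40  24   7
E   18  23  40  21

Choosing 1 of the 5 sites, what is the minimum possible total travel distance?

48

Open {B}.
  #1→B 23, #2→B 2, #3→B 12, #4→B 11  ⇒ total 48.
Compare {A}: total 52.
Compare {C}: total 74.
No size-1 selection does better; minimum is 48.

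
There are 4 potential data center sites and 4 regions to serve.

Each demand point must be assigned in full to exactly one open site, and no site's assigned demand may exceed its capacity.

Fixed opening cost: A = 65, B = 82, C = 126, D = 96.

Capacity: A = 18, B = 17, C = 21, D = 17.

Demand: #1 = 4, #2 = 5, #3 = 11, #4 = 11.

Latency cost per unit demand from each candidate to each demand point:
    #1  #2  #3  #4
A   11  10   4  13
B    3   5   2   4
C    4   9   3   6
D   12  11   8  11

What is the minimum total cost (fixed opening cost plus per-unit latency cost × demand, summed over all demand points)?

297

Open {A, B}; cheapest assignment that respects the capacities:
  A (cap 18, load 16): #2, #3 — cost 5×10 + 11×4 = 94
  B (cap 17, load 15): #1, #4 — cost 4×3 + 11×4 = 56
  Shipping 150, fixed 147 → total 297.
  Any other capacity-feasible assignment to {A, B} ships for at least 150.
Compare {B, C}: its best feasible assignment gives total 326.
Compare {A, C}: its best feasible assignment gives total 362.
Every other set of open sites that can feasibly serve all demand totals ≥ 326 even under its best assignment. Minimum: 297.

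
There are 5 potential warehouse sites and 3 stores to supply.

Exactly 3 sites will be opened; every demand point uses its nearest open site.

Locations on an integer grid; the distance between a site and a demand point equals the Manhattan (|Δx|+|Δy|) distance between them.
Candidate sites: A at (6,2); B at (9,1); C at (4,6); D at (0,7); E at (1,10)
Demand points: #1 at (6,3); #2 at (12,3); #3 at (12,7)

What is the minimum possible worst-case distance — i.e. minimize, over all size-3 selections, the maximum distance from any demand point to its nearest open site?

9

Open {A, B, C}.
  Farthest demand point is #3 at distance 9 (to B); all others are ≤ 9.
With {A, B, D} the worst case is 9.
With {A, B, E} the worst case is 9.
No size-3 selection achieves below 9.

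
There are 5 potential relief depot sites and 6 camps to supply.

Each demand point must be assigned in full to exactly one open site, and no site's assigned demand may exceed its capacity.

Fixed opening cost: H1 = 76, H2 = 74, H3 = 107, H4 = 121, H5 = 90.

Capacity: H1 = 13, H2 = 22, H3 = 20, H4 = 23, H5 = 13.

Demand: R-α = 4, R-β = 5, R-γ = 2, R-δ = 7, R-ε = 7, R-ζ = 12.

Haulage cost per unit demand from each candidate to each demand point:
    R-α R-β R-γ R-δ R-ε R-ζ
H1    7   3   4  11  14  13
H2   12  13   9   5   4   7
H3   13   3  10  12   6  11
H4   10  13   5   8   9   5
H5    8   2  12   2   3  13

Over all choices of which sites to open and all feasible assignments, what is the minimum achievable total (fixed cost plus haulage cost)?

Open {H1, H2, H5}; cheapest assignment that respects the capacities:
  H1 (cap 13, load 6): R-α, R-γ — cost 4×7 + 2×4 = 36
  H2 (cap 22, load 19): R-ε, R-ζ — cost 7×4 + 12×7 = 112
  H5 (cap 13, load 12): R-β, R-δ — cost 5×2 + 7×2 = 24
  Shipping 172, fixed 240 → total 412.
  Any other capacity-feasible assignment to {H1, H2, H5} ships for at least 172.
Compare {H2, H3}: its best feasible assignment gives total 427.
Compare {H2, H4}: its best feasible assignment gives total 433.
Every other set of open sites that can feasibly serve all demand totals ≥ 427 even under its best assignment. Minimum: 412.

412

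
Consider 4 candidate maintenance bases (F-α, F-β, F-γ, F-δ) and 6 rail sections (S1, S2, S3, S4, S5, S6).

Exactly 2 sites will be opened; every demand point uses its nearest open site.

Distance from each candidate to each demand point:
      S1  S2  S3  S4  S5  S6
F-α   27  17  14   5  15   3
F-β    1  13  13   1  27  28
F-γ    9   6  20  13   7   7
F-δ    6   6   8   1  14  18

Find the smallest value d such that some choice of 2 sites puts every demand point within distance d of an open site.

Open {F-γ, F-δ}.
  Farthest demand point is S3 at distance 8 (to F-δ); all others are ≤ 8.
With {F-β, F-γ} the worst case is 13.
With {F-α, F-γ} the worst case is 14.
No size-2 selection achieves below 8.

8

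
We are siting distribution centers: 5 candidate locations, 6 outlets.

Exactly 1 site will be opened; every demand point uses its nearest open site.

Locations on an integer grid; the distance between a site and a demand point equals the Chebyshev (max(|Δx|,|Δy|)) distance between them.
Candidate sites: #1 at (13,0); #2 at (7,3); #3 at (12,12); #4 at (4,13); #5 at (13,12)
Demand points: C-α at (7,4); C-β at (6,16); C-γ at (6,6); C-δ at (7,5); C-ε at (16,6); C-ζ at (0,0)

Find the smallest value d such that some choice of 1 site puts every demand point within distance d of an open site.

12

Open {#3}.
  Farthest demand point is C-ζ at distance 12 (to #3); all others are ≤ 12.
With {#2} the worst case is 13.
With {#4} the worst case is 13.
No size-1 selection achieves below 12.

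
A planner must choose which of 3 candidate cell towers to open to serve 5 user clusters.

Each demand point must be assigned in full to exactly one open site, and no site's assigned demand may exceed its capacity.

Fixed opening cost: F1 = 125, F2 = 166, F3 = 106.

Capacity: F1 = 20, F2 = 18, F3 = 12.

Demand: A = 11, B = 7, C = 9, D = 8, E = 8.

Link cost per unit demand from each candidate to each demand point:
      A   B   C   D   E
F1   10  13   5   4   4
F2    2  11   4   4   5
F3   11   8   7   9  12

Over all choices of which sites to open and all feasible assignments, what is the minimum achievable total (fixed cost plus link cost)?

623

Open {F1, F2, F3}; cheapest assignment that respects the capacities:
  F1 (cap 20, load 16): D, E — cost 8×4 + 8×4 = 64
  F2 (cap 18, load 18): A, B — cost 11×2 + 7×11 = 99
  F3 (cap 12, load 9): C — cost 9×7 = 63
  Shipping 226, fixed 397 → total 623.
  Any other capacity-feasible assignment to {F1, F2, F3} ships for at least 226.
Total demand is 43 and no other set of sites has combined capacity ≥ 43, so {F1, F2, F3} is the only feasible choice of open sites. Minimum: 623.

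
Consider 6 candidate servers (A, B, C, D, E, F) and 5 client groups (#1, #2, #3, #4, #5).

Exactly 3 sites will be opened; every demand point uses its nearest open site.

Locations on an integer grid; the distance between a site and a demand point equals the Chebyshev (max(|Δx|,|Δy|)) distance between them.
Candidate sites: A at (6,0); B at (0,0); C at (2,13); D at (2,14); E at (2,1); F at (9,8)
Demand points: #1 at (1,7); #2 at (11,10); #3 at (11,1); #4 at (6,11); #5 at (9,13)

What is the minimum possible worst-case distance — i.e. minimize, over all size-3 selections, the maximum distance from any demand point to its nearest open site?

Open {A, C, F}.
  Farthest demand point is #1 at distance 6 (to C); all others are ≤ 6.
With {A, E, F} the worst case is 6.
With {A, B, F} the worst case is 7.
No size-3 selection achieves below 6.

6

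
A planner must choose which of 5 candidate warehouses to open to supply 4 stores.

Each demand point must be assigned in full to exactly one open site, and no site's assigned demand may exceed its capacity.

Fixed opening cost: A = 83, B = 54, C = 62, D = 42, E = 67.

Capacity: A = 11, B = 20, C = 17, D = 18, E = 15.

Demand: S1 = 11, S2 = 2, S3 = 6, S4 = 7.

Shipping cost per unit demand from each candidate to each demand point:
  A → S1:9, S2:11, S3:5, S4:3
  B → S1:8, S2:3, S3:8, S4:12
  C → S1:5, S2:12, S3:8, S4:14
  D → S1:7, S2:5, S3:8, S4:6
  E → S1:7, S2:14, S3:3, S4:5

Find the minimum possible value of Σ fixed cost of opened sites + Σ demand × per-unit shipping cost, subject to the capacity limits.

249

Open {D, E}; cheapest assignment that respects the capacities:
  D (cap 18, load 13): S1, S2 — cost 11×7 + 2×5 = 87
  E (cap 15, load 13): S3, S4 — cost 6×3 + 7×5 = 53
  Shipping 140, fixed 109 → total 249.
  Any other capacity-feasible assignment to {D, E} ships for at least 140.
Compare {C, D}: its best feasible assignment gives total 259.
Compare {C, E}: its best feasible assignment gives total 261.
Every other set of open sites that can feasibly serve all demand totals ≥ 259 even under its best assignment. Minimum: 249.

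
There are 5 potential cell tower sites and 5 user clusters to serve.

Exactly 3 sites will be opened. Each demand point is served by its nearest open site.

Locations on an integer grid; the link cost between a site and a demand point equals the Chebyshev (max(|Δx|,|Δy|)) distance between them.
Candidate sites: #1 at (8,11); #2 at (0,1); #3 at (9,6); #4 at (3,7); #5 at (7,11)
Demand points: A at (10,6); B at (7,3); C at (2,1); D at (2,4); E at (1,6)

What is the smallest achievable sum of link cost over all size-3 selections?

11

Open {#2, #3, #4}.
  A→#3 1, B→#3 3, C→#2 2, D→#2 3, E→#4 2  ⇒ total 11.
Compare {#1, #2, #3}: total 14.
Compare {#2, #3, #5}: total 14.
No size-3 selection does better; minimum is 11.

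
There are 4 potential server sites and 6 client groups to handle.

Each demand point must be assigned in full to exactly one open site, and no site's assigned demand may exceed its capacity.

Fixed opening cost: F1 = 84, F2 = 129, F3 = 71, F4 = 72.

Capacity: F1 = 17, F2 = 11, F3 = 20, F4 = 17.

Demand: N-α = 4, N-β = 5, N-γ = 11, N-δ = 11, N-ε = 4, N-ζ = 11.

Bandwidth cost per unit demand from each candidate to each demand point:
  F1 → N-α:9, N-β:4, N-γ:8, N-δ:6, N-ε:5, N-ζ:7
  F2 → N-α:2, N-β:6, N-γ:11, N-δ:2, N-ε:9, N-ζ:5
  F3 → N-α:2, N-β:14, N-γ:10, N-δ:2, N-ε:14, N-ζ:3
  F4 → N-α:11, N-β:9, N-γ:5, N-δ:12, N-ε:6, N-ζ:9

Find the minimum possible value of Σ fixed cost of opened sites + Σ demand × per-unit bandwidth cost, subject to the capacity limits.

433

Open {F1, F3, F4}; cheapest assignment that respects the capacities:
  F1 (cap 17, load 16): N-β, N-ζ — cost 5×4 + 11×7 = 97
  F3 (cap 20, load 15): N-α, N-δ — cost 4×2 + 11×2 = 30
  F4 (cap 17, load 15): N-γ, N-ε — cost 11×5 + 4×6 = 79
  Shipping 206, fixed 227 → total 433.
  Any other capacity-feasible assignment to {F1, F3, F4} ships for at least 206.
Compare {F2, F3, F4}: its best feasible assignment gives total 484.
Compare {F1, F2, F3}: its best feasible assignment gives total 511.
Every other set of open sites that can feasibly serve all demand totals ≥ 484 even under its best assignment. Minimum: 433.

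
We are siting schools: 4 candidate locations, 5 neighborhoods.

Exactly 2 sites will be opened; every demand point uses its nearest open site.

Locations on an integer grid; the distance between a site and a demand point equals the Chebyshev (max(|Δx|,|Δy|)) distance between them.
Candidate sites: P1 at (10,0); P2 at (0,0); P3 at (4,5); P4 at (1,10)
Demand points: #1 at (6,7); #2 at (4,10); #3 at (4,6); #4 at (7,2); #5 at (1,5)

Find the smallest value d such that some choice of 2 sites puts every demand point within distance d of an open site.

3

Open {P3, P4}.
  Farthest demand point is #2 at distance 3 (to P4); all others are ≤ 3.
With {P1, P3} the worst case is 5.
With {P1, P4} the worst case is 5.
No size-2 selection achieves below 3.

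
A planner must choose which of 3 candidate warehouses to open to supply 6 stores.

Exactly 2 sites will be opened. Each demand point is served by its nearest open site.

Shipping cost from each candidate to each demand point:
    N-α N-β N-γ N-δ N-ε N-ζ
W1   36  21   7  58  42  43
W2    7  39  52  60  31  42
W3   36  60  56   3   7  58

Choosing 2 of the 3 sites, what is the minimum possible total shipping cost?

117

Open {W1, W3}.
  N-α→W1 36, N-β→W1 21, N-γ→W1 7, N-δ→W3 3, N-ε→W3 7, N-ζ→W1 43  ⇒ total 117.
Compare {W2, W3}: total 150.
Compare {W1, W2}: total 166.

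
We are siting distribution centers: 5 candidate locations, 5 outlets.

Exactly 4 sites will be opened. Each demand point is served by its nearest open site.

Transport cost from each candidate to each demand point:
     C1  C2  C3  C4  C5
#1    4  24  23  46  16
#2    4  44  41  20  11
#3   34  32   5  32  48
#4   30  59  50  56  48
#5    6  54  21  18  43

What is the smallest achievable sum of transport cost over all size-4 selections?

62

Open {#1, #2, #3, #5}.
  C1→#1 4, C2→#1 24, C3→#3 5, C4→#5 18, C5→#2 11  ⇒ total 62.
Compare {#1, #2, #3, #4}: total 64.
Compare {#1, #3, #4, #5}: total 67.
No size-4 selection does better; minimum is 62.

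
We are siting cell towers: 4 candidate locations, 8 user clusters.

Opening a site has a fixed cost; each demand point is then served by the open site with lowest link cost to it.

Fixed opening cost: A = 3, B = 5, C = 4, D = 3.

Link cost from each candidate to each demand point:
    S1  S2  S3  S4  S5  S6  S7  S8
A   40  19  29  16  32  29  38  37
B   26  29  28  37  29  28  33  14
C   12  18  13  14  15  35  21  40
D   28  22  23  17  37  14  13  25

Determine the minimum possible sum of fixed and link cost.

Open {B, C, D}: assign each demand point to its cheapest open site.
  S1→C 12, S2→C 18, S3→C 13, S4→C 14, S5→C 15, S6→D 14, S7→D 13, S8→B 14
  link cost 113, fixed 12 → total 125.
Compare {A, B, C, D}: link cost 113 + fixed 15 = 128.
Compare {C, D}: link cost 124 + fixed 7 = 131.
Compare {A, C, D}: link cost 124 + fixed 10 = 134.
All other subsets cost ≥ 128. Minimum total cost: 125.

125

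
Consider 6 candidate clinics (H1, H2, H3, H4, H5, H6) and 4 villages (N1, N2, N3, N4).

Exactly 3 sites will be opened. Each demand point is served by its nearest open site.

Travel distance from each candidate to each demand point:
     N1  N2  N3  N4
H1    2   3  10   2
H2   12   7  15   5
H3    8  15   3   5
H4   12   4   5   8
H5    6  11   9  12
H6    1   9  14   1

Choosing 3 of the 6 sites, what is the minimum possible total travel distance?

8

Open {H1, H3, H6}.
  N1→H6 1, N2→H1 3, N3→H3 3, N4→H6 1  ⇒ total 8.
Compare {H3, H4, H6}: total 9.
Compare {H1, H2, H3}: total 10.
No size-3 selection does better; minimum is 8.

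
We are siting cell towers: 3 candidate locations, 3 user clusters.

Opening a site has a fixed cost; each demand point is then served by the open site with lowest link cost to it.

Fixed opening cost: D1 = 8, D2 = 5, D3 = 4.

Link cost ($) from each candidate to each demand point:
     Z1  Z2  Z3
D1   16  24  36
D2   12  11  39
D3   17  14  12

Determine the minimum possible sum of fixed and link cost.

Open {D2, D3}: assign each demand point to its cheapest open site.
  Z1→D2 12, Z2→D2 11, Z3→D3 12
  link cost 35, fixed 9 → total 44.
Compare {D3}: link cost 43 + fixed 4 = 47.
Compare {D1, D2, D3}: link cost 35 + fixed 17 = 52.
Compare {D1, D3}: link cost 42 + fixed 12 = 54.
All other subsets cost ≥ 47. Minimum total cost: 44.

44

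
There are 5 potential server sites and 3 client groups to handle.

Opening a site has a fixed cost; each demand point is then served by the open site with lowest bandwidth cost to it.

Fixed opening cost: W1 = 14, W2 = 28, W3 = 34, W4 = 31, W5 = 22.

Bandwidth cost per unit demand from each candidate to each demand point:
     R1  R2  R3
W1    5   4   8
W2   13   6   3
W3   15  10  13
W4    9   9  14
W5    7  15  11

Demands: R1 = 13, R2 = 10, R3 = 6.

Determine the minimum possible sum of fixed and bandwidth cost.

165

Open {W1, W2}: assign each demand point to its cheapest open site.
  R1→W1 13×5=65, R2→W1 10×4=40, R3→W2 6×3=18
  bandwidth cost 123, fixed 42 → total 165.
Compare {W1}: bandwidth cost 153 + fixed 14 = 167.
Compare {W1, W2, W5}: bandwidth cost 123 + fixed 64 = 187.
Compare {W1, W5}: bandwidth cost 153 + fixed 36 = 189.
All other subsets cost ≥ 167. Minimum total cost: 165.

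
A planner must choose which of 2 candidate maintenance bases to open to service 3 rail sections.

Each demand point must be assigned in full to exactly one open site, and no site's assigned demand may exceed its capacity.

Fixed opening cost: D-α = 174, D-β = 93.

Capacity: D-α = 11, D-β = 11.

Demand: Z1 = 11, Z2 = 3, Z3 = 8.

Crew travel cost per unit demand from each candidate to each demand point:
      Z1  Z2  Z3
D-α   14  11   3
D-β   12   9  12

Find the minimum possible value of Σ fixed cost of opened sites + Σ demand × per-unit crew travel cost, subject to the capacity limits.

456

Open {D-α, D-β}; cheapest assignment that respects the capacities:
  D-α (cap 11, load 11): Z2, Z3 — cost 3×11 + 8×3 = 57
  D-β (cap 11, load 11): Z1 — cost 11×12 = 132
  Shipping 189, fixed 267 → total 456.
  Any other capacity-feasible assignment to {D-α, D-β} ships for at least 189.
Total demand is 22 and no other set of sites has combined capacity ≥ 22, so {D-α, D-β} is the only feasible choice of open sites. Minimum: 456.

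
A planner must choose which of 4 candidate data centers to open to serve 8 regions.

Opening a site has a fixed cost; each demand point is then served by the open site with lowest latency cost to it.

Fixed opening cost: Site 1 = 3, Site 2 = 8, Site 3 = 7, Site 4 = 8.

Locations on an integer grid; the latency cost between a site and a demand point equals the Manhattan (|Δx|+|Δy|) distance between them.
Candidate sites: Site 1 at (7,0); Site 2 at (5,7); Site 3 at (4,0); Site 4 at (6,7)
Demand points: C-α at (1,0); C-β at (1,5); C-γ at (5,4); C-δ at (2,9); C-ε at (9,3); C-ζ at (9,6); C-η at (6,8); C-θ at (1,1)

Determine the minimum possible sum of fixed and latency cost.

50

Open {Site 1, Site 2}: assign each demand point to its cheapest open site.
  C-α→Site 1 6, C-β→Site 2 6, C-γ→Site 2 3, C-δ→Site 2 5, C-ε→Site 1 5, C-ζ→Site 2 5, C-η→Site 2 2, C-θ→Site 1 7
  latency cost 39, fixed 11 → total 50.
Compare {Site 1, Site 4}: latency cost 40 + fixed 11 = 51.
Compare {Site 2, Site 3}: latency cost 36 + fixed 15 = 51.
Compare {Site 3, Site 4}: latency cost 36 + fixed 15 = 51.
All other subsets cost ≥ 51. Minimum total cost: 50.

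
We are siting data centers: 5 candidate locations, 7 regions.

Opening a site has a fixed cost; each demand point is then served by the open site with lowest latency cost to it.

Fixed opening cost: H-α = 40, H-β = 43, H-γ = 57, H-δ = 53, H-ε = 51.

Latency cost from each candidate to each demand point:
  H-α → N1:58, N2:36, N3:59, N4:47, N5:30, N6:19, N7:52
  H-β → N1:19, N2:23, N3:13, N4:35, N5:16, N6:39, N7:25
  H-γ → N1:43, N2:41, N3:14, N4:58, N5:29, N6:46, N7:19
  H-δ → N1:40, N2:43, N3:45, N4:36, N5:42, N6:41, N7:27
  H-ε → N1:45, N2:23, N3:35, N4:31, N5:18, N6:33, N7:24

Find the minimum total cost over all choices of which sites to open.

Open {H-β}: assign each demand point to its cheapest open site.
  N1→H-β 19, N2→H-β 23, N3→H-β 13, N4→H-β 35, N5→H-β 16, N6→H-β 39, N7→H-β 25
  latency cost 170, fixed 43 → total 213.
Compare {H-α, H-β}: latency cost 150 + fixed 83 = 233.
Compare {H-β, H-ε}: latency cost 159 + fixed 94 = 253.
Compare {H-ε}: latency cost 209 + fixed 51 = 260.
All other subsets cost ≥ 233. Minimum total cost: 213.

213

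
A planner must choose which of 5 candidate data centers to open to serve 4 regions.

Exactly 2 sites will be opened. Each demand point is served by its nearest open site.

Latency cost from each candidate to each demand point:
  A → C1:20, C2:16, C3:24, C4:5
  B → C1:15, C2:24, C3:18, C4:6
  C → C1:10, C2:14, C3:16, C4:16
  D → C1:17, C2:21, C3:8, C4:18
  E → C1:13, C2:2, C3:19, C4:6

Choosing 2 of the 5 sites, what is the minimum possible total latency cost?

Open {D, E}.
  C1→E 13, C2→E 2, C3→D 8, C4→E 6  ⇒ total 29.
Compare {C, E}: total 34.
Compare {A, E}: total 39.
No size-2 selection does better; minimum is 29.

29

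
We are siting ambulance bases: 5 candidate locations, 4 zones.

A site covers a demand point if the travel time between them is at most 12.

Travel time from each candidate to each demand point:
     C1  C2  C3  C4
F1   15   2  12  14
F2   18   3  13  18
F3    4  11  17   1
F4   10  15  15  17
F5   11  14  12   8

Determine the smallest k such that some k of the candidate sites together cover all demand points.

Coverage sets (demand points within 12 of each site):
  F1: {C2, C3}
  F2: {C2}
  F3: {C1, C2, C4}
  F4: {C1}
  F5: {C1, C3, C4}
No single site covers all 4 demand points.
But {F1, F3} covers everything, so the minimum is 2.

2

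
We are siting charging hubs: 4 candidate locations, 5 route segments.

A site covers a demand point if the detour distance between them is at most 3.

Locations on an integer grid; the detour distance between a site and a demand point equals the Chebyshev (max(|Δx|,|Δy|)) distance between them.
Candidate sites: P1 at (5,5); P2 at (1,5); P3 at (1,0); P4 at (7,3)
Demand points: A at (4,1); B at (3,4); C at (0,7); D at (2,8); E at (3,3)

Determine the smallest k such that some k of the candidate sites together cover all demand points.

2

Coverage sets (demand points within 3 of each site):
  P1: {B, D, E}
  P2: {B, C, D, E}
  P3: {A, E}
  P4: {A}
No single site covers all 5 demand points.
But {P2, P3} covers everything, so the minimum is 2.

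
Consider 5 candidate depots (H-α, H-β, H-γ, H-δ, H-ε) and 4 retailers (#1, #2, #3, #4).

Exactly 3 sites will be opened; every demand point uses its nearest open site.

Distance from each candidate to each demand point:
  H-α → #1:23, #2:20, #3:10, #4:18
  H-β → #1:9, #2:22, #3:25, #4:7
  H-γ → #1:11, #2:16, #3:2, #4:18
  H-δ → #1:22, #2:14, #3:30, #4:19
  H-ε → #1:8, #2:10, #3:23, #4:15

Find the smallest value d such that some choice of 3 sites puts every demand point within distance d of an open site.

Open {H-α, H-β, H-ε}.
  Farthest demand point is #2 at distance 10 (to H-ε); all others are ≤ 10.
With {H-β, H-γ, H-ε} the worst case is 10.
With {H-α, H-β, H-δ} the worst case is 14.
No size-3 selection achieves below 10.

10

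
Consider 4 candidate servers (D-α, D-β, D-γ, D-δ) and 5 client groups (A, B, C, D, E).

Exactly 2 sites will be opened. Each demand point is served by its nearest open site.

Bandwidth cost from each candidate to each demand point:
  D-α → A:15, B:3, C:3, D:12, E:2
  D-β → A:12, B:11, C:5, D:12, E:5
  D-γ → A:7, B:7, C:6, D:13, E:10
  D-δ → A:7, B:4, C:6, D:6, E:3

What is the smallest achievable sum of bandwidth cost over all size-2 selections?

Open {D-α, D-δ}.
  A→D-δ 7, B→D-α 3, C→D-α 3, D→D-δ 6, E→D-α 2  ⇒ total 21.
Compare {D-β, D-δ}: total 25.
Compare {D-γ, D-δ}: total 26.
No size-2 selection does better; minimum is 21.

21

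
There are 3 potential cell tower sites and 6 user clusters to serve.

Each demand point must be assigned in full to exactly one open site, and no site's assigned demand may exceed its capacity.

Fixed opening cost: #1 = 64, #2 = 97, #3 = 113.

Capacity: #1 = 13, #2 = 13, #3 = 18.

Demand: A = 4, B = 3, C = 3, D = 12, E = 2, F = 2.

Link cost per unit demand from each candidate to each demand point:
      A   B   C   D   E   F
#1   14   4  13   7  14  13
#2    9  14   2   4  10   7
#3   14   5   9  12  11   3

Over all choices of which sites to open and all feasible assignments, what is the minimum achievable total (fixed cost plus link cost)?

384

Open {#2, #3}; cheapest assignment that respects the capacities:
  #2 (cap 13, load 12): D — cost 12×4 = 48
  #3 (cap 18, load 14): A, B, C, E, F — cost 4×14 + 3×5 + 3×9 + 2×11 + 2×3 = 126
  Shipping 174, fixed 210 → total 384.
  Any other capacity-feasible assignment to {#2, #3} ships for at least 174.
Compare {#1, #3}: its best feasible assignment gives total 387.
Compare {#1, #2, #3}: its best feasible assignment gives total 441.
Every other set of open sites that can feasibly serve all demand totals ≥ 387 even under its best assignment. Minimum: 384.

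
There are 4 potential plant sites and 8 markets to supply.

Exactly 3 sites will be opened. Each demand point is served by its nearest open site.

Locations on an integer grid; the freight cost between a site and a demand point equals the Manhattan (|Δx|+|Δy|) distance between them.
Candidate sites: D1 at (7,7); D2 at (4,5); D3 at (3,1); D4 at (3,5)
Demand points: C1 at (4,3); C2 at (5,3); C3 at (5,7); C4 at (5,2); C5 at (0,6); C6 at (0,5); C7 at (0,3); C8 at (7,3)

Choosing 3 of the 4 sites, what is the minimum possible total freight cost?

Open {D1, D2, D4}.
  C1→D2 2, C2→D2 3, C3→D1 2, C4→D2 4, C5→D4 4, C6→D4 3, C7→D4 5, C8→D1 4  ⇒ total 27.
Compare {D1, D2, D3}: total 28.
Compare {D1, D3, D4}: total 28.
No size-3 selection does better; minimum is 27.

27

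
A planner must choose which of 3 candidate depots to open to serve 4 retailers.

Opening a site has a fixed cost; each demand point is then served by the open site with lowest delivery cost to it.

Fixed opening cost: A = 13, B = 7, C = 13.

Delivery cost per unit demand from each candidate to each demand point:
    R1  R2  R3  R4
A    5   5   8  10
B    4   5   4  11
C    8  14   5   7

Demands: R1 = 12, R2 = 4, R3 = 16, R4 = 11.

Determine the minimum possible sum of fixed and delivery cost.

Open {B, C}: assign each demand point to its cheapest open site.
  R1→B 12×4=48, R2→B 4×5=20, R3→B 16×4=64, R4→C 11×7=77
  delivery cost 209, fixed 20 → total 229.
Compare {A, B, C}: delivery cost 209 + fixed 33 = 242.
Compare {B}: delivery cost 253 + fixed 7 = 260.
Compare {A, B}: delivery cost 242 + fixed 20 = 262.
All other subsets cost ≥ 242. Minimum total cost: 229.

229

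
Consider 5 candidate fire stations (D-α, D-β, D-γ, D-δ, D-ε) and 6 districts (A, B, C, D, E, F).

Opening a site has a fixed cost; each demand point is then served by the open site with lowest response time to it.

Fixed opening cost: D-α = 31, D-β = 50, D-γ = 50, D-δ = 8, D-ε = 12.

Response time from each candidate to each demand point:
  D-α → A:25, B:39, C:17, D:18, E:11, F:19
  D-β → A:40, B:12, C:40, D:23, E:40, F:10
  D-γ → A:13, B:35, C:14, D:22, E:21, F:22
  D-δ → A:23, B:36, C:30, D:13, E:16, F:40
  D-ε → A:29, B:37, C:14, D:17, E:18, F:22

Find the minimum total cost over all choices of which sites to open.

144

Open {D-δ, D-ε}: assign each demand point to its cheapest open site.
  A→D-δ 23, B→D-δ 36, C→D-ε 14, D→D-δ 13, E→D-δ 16, F→D-ε 22
  response time 124, fixed 20 → total 144.
Compare {D-ε}: response time 137 + fixed 12 = 149.
Compare {D-α, D-δ}: response time 119 + fixed 39 = 158.
Compare {D-β, D-δ, D-ε}: response time 88 + fixed 70 = 158.
All other subsets cost ≥ 149. Minimum total cost: 144.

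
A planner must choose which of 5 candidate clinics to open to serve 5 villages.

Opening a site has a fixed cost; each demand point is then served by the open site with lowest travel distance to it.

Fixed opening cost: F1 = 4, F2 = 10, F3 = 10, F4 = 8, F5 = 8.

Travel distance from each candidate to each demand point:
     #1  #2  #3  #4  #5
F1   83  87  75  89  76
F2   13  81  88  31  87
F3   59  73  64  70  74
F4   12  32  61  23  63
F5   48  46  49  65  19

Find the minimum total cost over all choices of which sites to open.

151

Open {F4, F5}: assign each demand point to its cheapest open site.
  #1→F4 12, #2→F4 32, #3→F5 49, #4→F4 23, #5→F5 19
  travel distance 135, fixed 16 → total 151.
Compare {F1, F4, F5}: travel distance 135 + fixed 20 = 155.
Compare {F2, F4, F5}: travel distance 135 + fixed 26 = 161.
Compare {F3, F4, F5}: travel distance 135 + fixed 26 = 161.
All other subsets cost ≥ 155. Minimum total cost: 151.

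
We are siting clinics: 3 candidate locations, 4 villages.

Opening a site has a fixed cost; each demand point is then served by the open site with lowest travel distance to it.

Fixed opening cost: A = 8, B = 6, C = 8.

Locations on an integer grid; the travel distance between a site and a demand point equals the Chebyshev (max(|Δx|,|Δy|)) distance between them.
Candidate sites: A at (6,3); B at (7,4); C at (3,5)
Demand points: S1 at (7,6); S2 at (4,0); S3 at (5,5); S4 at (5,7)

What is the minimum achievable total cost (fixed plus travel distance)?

17

Open {B}: assign each demand point to its cheapest open site.
  S1→B 2, S2→B 4, S3→B 2, S4→B 3
  travel distance 11, fixed 6 → total 17.
Compare {A}: travel distance 12 + fixed 8 = 20.
Compare {C}: travel distance 13 + fixed 8 = 21.
Compare {A, B}: travel distance 10 + fixed 14 = 24.
All other subsets cost ≥ 20. Minimum total cost: 17.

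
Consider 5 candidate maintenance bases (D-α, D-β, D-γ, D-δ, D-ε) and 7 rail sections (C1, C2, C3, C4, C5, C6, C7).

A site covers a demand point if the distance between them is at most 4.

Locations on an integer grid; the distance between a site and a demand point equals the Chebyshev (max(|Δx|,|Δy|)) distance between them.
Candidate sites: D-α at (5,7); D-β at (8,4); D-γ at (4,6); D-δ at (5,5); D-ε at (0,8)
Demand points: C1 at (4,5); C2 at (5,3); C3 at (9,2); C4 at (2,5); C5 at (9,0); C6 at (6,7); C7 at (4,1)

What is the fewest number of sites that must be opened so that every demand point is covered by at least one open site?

Coverage sets (demand points within 4 of each site):
  D-α: {C1, C2, C4, C6}
  D-β: {C1, C2, C3, C5, C6, C7}
  D-γ: {C1, C2, C4, C6}
  D-δ: {C1, C2, C3, C4, C6, C7}
  D-ε: {C1, C4}
No single site covers all 7 demand points.
But {D-α, D-β} covers everything, so the minimum is 2.

2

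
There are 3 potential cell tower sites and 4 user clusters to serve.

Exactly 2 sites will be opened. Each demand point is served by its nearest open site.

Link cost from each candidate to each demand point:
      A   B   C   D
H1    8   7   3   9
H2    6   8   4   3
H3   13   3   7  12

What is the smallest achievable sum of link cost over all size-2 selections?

16

Open {H2, H3}.
  A→H2 6, B→H3 3, C→H2 4, D→H2 3  ⇒ total 16.
Compare {H1, H2}: total 19.
Compare {H1, H3}: total 23.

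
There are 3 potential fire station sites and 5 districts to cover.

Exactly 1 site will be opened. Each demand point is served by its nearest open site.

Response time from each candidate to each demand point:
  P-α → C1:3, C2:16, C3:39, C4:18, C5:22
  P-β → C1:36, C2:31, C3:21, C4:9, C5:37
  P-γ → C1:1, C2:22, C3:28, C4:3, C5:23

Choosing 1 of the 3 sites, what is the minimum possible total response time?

77

Open {P-γ}.
  C1→P-γ 1, C2→P-γ 22, C3→P-γ 28, C4→P-γ 3, C5→P-γ 23  ⇒ total 77.
Compare {P-α}: total 98.
Compare {P-β}: total 134.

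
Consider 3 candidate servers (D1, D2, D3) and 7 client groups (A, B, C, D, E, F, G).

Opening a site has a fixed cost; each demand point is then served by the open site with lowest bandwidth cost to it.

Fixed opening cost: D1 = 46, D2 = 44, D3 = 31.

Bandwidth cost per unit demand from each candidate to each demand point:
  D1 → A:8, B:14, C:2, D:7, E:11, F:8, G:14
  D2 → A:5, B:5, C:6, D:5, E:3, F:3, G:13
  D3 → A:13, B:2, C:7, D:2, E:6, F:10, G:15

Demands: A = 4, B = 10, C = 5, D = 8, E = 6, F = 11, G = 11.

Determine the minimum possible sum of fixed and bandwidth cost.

Open {D2, D3}: assign each demand point to its cheapest open site.
  A→D2 4×5=20, B→D3 10×2=20, C→D2 5×6=30, D→D3 8×2=16, E→D2 6×3=18, F→D2 11×3=33, G→D2 11×13=143
  bandwidth cost 280, fixed 75 → total 355.
Compare {D2}: bandwidth cost 334 + fixed 44 = 378.
Compare {D1, D2, D3}: bandwidth cost 260 + fixed 121 = 381.
Compare {D1, D2}: bandwidth cost 314 + fixed 90 = 404.
All other subsets cost ≥ 378. Minimum total cost: 355.

355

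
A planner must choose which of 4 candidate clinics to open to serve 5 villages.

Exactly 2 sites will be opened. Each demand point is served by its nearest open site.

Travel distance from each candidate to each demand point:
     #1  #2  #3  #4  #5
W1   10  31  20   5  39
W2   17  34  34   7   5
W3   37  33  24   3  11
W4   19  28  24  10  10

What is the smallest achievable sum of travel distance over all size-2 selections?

71

Open {W1, W2}.
  #1→W1 10, #2→W1 31, #3→W1 20, #4→W1 5, #5→W2 5  ⇒ total 71.
Compare {W1, W4}: total 73.
Compare {W1, W3}: total 75.
No size-2 selection does better; minimum is 71.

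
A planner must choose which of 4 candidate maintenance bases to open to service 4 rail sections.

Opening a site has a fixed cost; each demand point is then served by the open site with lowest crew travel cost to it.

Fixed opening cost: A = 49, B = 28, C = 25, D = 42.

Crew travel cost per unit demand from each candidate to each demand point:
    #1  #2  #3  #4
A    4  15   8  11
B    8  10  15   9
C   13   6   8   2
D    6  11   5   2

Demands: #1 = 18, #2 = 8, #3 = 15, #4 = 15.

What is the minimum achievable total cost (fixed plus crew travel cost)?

Open {C, D}: assign each demand point to its cheapest open site.
  #1→D 18×6=108, #2→C 8×6=48, #3→D 15×5=75, #4→C 15×2=30
  crew travel cost 261, fixed 67 → total 328.
Compare {A, C, D}: crew travel cost 225 + fixed 116 = 341.
Compare {D}: crew travel cost 301 + fixed 42 = 343.
Compare {A, C}: crew travel cost 270 + fixed 74 = 344.
All other subsets cost ≥ 341. Minimum total cost: 328.

328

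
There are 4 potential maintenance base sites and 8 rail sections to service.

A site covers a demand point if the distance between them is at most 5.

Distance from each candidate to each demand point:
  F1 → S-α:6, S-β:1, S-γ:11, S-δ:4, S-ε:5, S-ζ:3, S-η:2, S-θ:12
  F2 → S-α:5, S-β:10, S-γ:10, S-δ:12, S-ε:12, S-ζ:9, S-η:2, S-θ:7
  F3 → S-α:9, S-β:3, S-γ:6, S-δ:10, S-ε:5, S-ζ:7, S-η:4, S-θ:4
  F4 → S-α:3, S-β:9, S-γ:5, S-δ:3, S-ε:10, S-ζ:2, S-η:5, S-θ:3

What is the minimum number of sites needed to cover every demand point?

Coverage sets (demand points within 5 of each site):
  F1: {S-β, S-δ, S-ε, S-ζ, S-η}
  F2: {S-α, S-η}
  F3: {S-β, S-ε, S-η, S-θ}
  F4: {S-α, S-γ, S-δ, S-ζ, S-η, S-θ}
No single site covers all 8 demand points.
But {F1, F4} covers everything, so the minimum is 2.

2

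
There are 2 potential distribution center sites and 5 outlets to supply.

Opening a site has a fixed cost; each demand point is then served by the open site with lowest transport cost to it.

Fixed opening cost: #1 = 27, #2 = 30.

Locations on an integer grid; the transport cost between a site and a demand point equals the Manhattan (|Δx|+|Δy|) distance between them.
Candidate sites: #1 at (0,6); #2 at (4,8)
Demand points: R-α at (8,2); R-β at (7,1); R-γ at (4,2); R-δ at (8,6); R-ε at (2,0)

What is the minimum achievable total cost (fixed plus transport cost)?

Open {#2}: assign each demand point to its cheapest open site.
  R-α→#2 10, R-β→#2 10, R-γ→#2 6, R-δ→#2 6, R-ε→#2 10
  transport cost 42, fixed 30 → total 72.
Compare {#1}: transport cost 48 + fixed 27 = 75.
Compare {#1, #2}: transport cost 40 + fixed 57 = 97.

72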